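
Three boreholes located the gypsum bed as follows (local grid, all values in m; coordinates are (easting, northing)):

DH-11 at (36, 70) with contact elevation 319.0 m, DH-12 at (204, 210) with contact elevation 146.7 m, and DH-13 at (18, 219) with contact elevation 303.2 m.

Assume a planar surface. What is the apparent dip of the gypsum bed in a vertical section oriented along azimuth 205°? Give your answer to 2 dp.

Let the plane be z = a·E + b·N + c.
DH-12−DH-11: 168a + 140b = −172.3;  DH-13−DH-11: −18a + 149b = −15.8.
Solving gives a = −0.85151, b = −0.20891.
Unit vector along 205° is (sin 205°, cos 205°) = (-0.4226, -0.9063).
Slope in that direction = a·(-0.4226) + b·(-0.9063) = 0.54920.
Apparent dip = arctan|0.54920| = 28.78° (true dip is 41.2°, so apparent ≤ true as expected).

28.78°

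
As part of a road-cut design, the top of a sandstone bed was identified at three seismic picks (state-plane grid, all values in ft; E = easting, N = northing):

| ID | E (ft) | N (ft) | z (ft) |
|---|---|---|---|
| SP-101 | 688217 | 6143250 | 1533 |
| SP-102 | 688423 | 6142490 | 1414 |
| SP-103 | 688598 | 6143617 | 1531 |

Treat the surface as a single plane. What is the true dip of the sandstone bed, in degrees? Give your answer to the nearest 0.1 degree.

9.9°

Let the plane be z = a·E + b·N + c.
SP-102−SP-101: 206a − 760b = −119;  SP-103−SP-101: 381a + 367b = −2.
Solving gives a = −0.12376, b = 0.12303.
Gradient magnitude |∇z| = √(a² + b²) = √(0.01532 + 0.01514) = 0.17451.
True dip = arctan(0.17451) = 9.9°, dipping toward SE (azimuth ≈ 135°).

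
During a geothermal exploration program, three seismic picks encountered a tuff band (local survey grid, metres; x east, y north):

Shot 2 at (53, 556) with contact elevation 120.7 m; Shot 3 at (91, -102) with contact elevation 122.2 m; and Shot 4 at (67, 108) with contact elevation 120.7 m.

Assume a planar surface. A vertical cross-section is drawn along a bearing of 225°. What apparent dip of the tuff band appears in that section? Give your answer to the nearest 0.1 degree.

3.6°

Two edge vectors: Shot 2→Shot 3 = (38, -658, 1.5), Shot 2→Shot 4 = (14, -448, 0).
Normal n = (Shot 2→Shot 3) × (Shot 2→Shot 4) = (672, 21, -7812).
So ∂z/∂x = −n_x/n_z = 0.08602 and ∂z/∂y = −n_y/n_z = 0.00269.
Unit vector along 225° is (sin 225°, cos 225°) = (-0.7071, -0.7071).
Slope in that direction = a·(-0.7071) + b·(-0.7071) = −0.06273.
Apparent dip = arctan|0.06273| = 3.6° (true dip is 4.9°, so apparent ≤ true as expected).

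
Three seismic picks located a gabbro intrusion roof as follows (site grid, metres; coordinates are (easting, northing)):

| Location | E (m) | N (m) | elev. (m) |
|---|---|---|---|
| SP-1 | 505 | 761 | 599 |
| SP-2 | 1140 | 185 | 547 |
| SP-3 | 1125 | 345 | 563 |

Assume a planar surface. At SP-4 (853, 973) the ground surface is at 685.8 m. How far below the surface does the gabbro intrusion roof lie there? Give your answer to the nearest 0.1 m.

62.1 m

Two edge vectors: SP-1→SP-2 = (635, -576, -52), SP-1→SP-3 = (620, -416, -36).
Normal n = (SP-1→SP-2) × (SP-1→SP-3) = (-896, -9380, 92960).
So ∂z/∂E = −n_x/n_z = 0.009639 and ∂z/∂N = −n_y/n_z = 0.100904.
Intercept c from SP-1: 599 − 4.87 − 76.79 = 517.34.
At (853, 973): z_contact = 8.22 + 98.18 + 517.34 = 623.75 m.
Depth below ground = 685.8 − 623.75 = 62.1 m.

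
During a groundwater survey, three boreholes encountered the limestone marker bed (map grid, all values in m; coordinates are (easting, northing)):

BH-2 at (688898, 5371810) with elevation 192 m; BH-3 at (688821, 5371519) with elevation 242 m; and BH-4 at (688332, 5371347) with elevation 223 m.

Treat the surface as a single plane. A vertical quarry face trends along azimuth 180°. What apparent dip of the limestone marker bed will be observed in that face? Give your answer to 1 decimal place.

11.4°

Two edge vectors: BH-2→BH-3 = (-77, -291, 50), BH-2→BH-4 = (-566, -463, 31).
Normal n = (BH-2→BH-3) × (BH-2→BH-4) = (14129, -25913, -129055).
So ∂z/∂E = −n_x/n_z = 0.10948 and ∂z/∂N = −n_y/n_z = −0.20079.
Unit vector along 180° is (sin 180°, cos 180°) = (0.0000, -1.0000).
Slope in that direction = a·(0.0000) + b·(-1.0000) = 0.20079.
Apparent dip = arctan|0.20079| = 11.4° (true dip is 12.9°, so apparent ≤ true as expected).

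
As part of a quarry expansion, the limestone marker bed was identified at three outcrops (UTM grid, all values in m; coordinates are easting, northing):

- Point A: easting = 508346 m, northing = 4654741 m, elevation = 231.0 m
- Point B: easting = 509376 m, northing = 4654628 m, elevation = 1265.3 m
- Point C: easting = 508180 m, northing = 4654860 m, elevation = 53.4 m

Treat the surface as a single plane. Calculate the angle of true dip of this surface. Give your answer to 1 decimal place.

44.9°

Two edge vectors: Point A→Point B = (1030, -113, 1034.3), Point A→Point C = (-166, 119, -177.6).
Normal n = (Point A→Point B) × (Point A→Point C) = (-103012.9, 11234.2, 103812).
So ∂z/∂easting = −n_x/n_z = 0.99230 and ∂z/∂northing = −n_y/n_z = −0.10822.
Gradient magnitude |∇z| = √(a² + b²) = √(0.98466 + 0.01171) = 0.99819.
True dip = arctan(0.99819) = 44.9°, dipping toward W (azimuth ≈ 276°).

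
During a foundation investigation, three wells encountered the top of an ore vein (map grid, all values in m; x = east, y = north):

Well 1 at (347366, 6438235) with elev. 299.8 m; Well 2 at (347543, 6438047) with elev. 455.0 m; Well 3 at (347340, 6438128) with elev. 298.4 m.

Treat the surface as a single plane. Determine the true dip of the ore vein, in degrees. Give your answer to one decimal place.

Let the plane be z = a·x + b·y + c.
Well 2−Well 1: 177a − 188b = 155.2;  Well 3−Well 1: −26a − 107b = −1.4.
Solving gives a = 0.70800, b = −0.15895.
Gradient magnitude |∇z| = √(a² + b²) = √(0.50127 + 0.02527) = 0.72563.
True dip = arctan(0.72563) = 36.0°, dipping toward WNW (azimuth ≈ 283°).

36.0°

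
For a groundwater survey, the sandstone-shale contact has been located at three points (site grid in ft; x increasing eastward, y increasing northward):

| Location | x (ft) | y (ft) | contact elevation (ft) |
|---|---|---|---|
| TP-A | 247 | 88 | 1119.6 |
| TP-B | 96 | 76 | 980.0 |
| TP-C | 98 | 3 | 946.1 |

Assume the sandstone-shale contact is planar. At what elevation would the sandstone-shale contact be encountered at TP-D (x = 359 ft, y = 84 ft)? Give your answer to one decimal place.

1216.8 ft

Two edge vectors: TP-A→TP-B = (-151, -12, -139.6), TP-A→TP-C = (-149, -85, -173.5).
Normal n = (TP-A→TP-B) × (TP-A→TP-C) = (-9784, -5398.1, 11047).
So ∂z/∂x = −n_x/n_z = 0.88567 and ∂z/∂y = −n_y/n_z = 0.48865.
Intercept c from TP-A: 1119.6 − 218.76 − 43.00 = 857.84.
At (359, 84): z = 318.0 + 41.0 + 857.84 = 1216.8 ft.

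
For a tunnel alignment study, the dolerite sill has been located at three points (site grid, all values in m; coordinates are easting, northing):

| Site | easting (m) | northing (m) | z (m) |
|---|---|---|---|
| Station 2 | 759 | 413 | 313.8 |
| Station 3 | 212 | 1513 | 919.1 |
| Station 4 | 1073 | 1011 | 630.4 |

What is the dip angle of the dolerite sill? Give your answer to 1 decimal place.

28.4°

Two edge vectors: Station 2→Station 3 = (-547, 1100, 605.3), Station 2→Station 4 = (314, 598, 316.6).
Normal n = (Station 2→Station 3) × (Station 2→Station 4) = (-13709.4, 363244.4, -672506).
So ∂z/∂easting = −n_x/n_z = −0.02039 and ∂z/∂northing = −n_y/n_z = 0.54014.
Gradient magnitude |∇z| = √(a² + b²) = √(0.00042 + 0.29175) = 0.54052.
True dip = arctan(0.54052) = 28.4°, dipping toward S (azimuth ≈ 178°).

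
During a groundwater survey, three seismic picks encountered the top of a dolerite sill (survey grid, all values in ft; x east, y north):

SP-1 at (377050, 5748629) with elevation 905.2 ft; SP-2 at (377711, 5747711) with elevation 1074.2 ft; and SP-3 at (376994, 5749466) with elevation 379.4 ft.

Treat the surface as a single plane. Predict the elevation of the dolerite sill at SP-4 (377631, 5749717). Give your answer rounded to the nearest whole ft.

-223 ft

Two edge vectors: SP-1→SP-2 = (661, -918, 169), SP-1→SP-3 = (-56, 837, -525.8).
Normal n = (SP-1→SP-2) × (SP-1→SP-3) = (341231.4, 338089.8, 501849).
So ∂z/∂x = −n_x/n_z = −0.67994835 and ∂z/∂y = −n_y/n_z = −0.67368830.
Intercept c from SP-1: 905.2 + 256374.53 + 3872784.10 = 4130063.83.
At (377631, 5749717): z = −256769.6 − 3873517.1 + 4130063.83 = -222.8 ft.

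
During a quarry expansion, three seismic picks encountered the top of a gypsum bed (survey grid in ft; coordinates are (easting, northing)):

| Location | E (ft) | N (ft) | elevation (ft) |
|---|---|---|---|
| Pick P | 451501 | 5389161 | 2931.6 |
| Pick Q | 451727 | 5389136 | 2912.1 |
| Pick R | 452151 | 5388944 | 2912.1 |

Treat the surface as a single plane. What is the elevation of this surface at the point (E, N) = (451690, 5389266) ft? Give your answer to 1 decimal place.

Let the plane be z = a·E + b·N + c.
Pick Q−Pick P: 226a − 25b = −19.5;  Pick R−Pick P: 650a − 217b = −19.5.
Solving gives a = −0.114174189, b = −0.252134667.
Then c = 2931.6 − a·451501 − b·5389161 = 1413275.67.
At (451690, 5389266): z = −51571.3 − 1358820.8 + 1413275.67 = 2883.5 ft.

2883.5 ft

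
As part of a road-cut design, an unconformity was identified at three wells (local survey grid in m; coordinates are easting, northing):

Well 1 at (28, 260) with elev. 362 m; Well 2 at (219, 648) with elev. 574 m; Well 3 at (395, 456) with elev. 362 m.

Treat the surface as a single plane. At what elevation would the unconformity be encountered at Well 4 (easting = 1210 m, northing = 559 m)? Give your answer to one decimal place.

Let the plane be z = a·easting + b·northing + c.
Well 2−Well 1: 191a + 388b = 212;  Well 3−Well 1: 367a + 196b = 0.
Solving gives a = −0.395884, b = 0.741273.
Then c = 362 − a·28 − b·260 = 180.35.
At (1210, 559): z = −479.0 + 414.4 + 180.35 = 115.7 m.

115.7 m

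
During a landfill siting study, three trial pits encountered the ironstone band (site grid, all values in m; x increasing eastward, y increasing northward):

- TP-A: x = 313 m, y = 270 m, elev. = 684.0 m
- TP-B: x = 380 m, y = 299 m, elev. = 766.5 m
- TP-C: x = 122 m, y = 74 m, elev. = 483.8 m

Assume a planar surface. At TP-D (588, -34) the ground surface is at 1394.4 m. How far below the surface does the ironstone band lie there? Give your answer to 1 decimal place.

Let the plane be z = a·x + b·y + c.
TP-B−TP-A: 67a + 29b = 82.5;  TP-C−TP-A: −191a − 196b = −200.2.
Solving gives a = 1.36497, b = −0.30872.
Then c = 684 − a·313 − b·270 = 340.12.
At (588, -34): z_contact = 802.60 + 10.50 + 340.12 = 1153.22 m.
Depth below ground = 1394.4 − 1153.22 = 241.2 m.

241.2 m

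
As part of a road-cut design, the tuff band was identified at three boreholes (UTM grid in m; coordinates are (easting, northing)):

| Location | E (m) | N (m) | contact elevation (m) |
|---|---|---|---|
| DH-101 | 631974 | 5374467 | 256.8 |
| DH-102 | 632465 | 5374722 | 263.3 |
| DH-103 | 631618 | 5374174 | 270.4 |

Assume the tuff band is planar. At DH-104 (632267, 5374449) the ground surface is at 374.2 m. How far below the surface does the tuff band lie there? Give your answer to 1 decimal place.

Let the plane be z = a·E + b·N + c.
DH-102−DH-101: 491a + 255b = 6.5;  DH-103−DH-101: −356a − 293b = 13.6.
Solving gives a = 0.101209427, b = −0.169387563.
Then c = 256.8 − a·631974 − b·5374467 = 846662.94.
At (632267, 5374449): z_contact = 63991.38 − 910364.82 + 846662.94 = 289.50 m.
Depth below ground = 374.2 − 289.50 = 84.7 m.

84.7 m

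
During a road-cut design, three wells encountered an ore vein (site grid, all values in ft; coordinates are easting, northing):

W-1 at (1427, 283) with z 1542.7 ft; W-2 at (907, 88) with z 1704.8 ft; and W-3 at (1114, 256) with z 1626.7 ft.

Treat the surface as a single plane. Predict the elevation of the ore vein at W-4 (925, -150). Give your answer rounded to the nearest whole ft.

1736 ft

Let the plane be z = a·easting + b·northing + c.
W-2−W-1: −520a − 195b = 162.1;  W-3−W-1: −313a − 27b = 84.
Solving gives a = −0.25542, b = −0.15017.
Then c = 1542.7 − a·1427 − b·283 = 1949.68.
At (925, -150): z = −236.3 + 22.5 + 1949.68 = 1735.9 ft.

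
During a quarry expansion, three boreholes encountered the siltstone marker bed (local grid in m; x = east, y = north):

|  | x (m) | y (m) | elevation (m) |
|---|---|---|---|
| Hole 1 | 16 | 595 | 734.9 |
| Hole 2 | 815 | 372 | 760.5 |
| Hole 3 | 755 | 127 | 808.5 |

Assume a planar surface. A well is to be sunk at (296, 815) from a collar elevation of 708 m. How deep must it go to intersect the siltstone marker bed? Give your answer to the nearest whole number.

Let the plane be z = a·x + b·y + c.
Hole 2−Hole 1: 799a − 223b = 25.6;  Hole 3−Hole 1: 739a − 468b = 73.6.
Solving gives a = −0.02119, b = −0.19073.
Then c = 734.9 − a·16 − b·595 = 848.72.
At (296, 815): z_contact = −6.3 − 155.4 + 848.72 = 687.0 m.
Depth below ground = 708 − 687.0 = 21 m.

21 m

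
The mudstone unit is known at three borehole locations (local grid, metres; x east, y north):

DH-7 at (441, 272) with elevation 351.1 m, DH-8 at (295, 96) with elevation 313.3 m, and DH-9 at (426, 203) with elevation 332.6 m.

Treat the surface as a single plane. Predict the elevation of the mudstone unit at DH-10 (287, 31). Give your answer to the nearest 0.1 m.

295.3 m

Two edge vectors: DH-7→DH-8 = (-146, -176, -37.8), DH-7→DH-9 = (-15, -69, -18.5).
Normal n = (DH-7→DH-8) × (DH-7→DH-9) = (647.8, -2134, 7434).
So ∂z/∂x = −n_x/n_z = −0.08714 and ∂z/∂y = −n_y/n_z = 0.28706.
Intercept c from DH-7: 351.1 + 38.43 − 78.08 = 311.45.
At (287, 31): z = −25.0 + 8.9 + 311.45 = 295.3 m.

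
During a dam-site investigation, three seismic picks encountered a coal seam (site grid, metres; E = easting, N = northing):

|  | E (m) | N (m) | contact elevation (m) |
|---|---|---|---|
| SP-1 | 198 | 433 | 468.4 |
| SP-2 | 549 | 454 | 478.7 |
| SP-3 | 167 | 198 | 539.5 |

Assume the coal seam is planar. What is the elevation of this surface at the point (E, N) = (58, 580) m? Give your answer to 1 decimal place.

416.3 m

Two edge vectors: SP-1→SP-2 = (351, 21, 10.3), SP-1→SP-3 = (-31, -235, 71.1).
Normal n = (SP-1→SP-2) × (SP-1→SP-3) = (3913.6, -25275.4, -81834).
So ∂z/∂E = −n_x/n_z = 0.04782 and ∂z/∂N = −n_y/n_z = −0.30886.
Intercept c from SP-1: 468.4 − 9.47 + 133.74 = 592.67.
At (58, 580): z = 2.8 − 179.1 + 592.67 = 416.3 m.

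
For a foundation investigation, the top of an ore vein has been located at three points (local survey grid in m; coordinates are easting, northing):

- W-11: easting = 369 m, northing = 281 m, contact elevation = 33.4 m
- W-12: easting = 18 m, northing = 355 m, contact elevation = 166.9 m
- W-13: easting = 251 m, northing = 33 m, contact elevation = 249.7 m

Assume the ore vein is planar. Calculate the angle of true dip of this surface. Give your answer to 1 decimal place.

Two edge vectors: W-11→W-12 = (-351, 74, 133.5), W-11→W-13 = (-118, -248, 216.3).
Normal n = (W-11→W-12) × (W-11→W-13) = (49114.2, 60168.3, 95780).
So ∂z/∂easting = −n_x/n_z = −0.51278 and ∂z/∂northing = −n_y/n_z = −0.62819.
Gradient magnitude |∇z| = √(a² + b²) = √(0.26294 + 0.39463) = 0.81091.
True dip = arctan(0.81091) = 39.0°, dipping toward NE (azimuth ≈ 039°).

39.0°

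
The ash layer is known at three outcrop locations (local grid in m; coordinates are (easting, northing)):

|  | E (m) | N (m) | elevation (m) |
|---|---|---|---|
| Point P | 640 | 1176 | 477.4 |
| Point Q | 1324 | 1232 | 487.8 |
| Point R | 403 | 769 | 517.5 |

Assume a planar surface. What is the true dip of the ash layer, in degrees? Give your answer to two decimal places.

6.58°

Two edge vectors: Point P→Point Q = (684, 56, 10.4), Point P→Point R = (-237, -407, 40.1).
Normal n = (Point P→Point Q) × (Point P→Point R) = (6478.4, -29893.2, -265116).
So ∂z/∂E = −n_x/n_z = 0.02444 and ∂z/∂N = −n_y/n_z = −0.11276.
Gradient magnitude |∇z| = √(a² + b²) = √(0.00060 + 0.01271) = 0.11537.
True dip = arctan(0.11537) = 6.58°, dipping toward NNW (azimuth ≈ 348°).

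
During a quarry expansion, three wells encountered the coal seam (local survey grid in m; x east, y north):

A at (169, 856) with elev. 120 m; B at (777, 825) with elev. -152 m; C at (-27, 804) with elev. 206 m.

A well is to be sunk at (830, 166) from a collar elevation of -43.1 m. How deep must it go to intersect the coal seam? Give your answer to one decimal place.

Let the plane be z = a·x + b·y + c.
B−A: 608a − 31b = −272;  C−A: −196a − 52b = 86.
Solving gives a = −0.44598, b = 0.02717.
Then c = 120 − a·169 − b·856 = 172.12.
At (830, 166): z_contact = −370.17 + 4.51 + 172.12 = -193.54 m.
Depth below ground = -43.1 − (-193.54) = 150.4 m.

150.4 m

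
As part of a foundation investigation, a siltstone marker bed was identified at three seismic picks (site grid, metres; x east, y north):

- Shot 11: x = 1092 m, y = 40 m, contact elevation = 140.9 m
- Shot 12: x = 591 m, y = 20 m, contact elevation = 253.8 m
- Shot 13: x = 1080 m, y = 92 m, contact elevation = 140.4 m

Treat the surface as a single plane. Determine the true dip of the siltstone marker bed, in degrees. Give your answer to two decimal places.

Two edge vectors: Shot 11→Shot 12 = (-501, -20, 112.9), Shot 11→Shot 13 = (-12, 52, -0.5).
Normal n = (Shot 11→Shot 12) × (Shot 11→Shot 13) = (-5860.8, -1605.3, -26292).
So ∂z/∂x = −n_x/n_z = −0.22291 and ∂z/∂y = −n_y/n_z = −0.06106.
Gradient magnitude |∇z| = √(a² + b²) = √(0.04969 + 0.00373) = 0.23112.
True dip = arctan(0.23112) = 13.01°, dipping toward ENE (azimuth ≈ 075°).

13.01°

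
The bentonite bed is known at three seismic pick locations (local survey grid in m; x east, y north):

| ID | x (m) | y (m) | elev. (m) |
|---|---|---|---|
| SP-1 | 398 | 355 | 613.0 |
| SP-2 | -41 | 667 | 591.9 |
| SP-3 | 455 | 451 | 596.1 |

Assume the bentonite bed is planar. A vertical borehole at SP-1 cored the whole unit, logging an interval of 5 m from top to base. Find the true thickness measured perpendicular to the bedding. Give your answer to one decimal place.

Let the plane be z = a·x + b·y + c.
SP-2−SP-1: −439a + 312b = −21.1;  SP-3−SP-1: 57a + 96b = −16.9.
Solving gives a = −0.05419, b = −0.14387.
|∇z| = √(a²+b²) = 0.15373, so dip δ = arctan(0.15373) = 8.74°.
True thickness = vertical thickness × cos δ = 5 × cos 8.74° = 4.9 m.

4.9 m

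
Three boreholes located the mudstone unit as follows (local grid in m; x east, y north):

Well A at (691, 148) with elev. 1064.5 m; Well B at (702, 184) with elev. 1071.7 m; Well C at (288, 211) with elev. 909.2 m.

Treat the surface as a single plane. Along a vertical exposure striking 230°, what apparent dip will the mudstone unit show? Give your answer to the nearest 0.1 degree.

Two edge vectors: Well A→Well B = (11, 36, 7.2), Well A→Well C = (-403, 63, -155.3).
Normal n = (Well A→Well B) × (Well A→Well C) = (-6044.4, -1193.3, 15201).
So ∂z/∂x = −n_x/n_z = 0.39763 and ∂z/∂y = −n_y/n_z = 0.07850.
Unit vector along 230° is (sin 230°, cos 230°) = (-0.7660, -0.6428).
Slope in that direction = a·(-0.7660) + b·(-0.6428) = −0.35506.
Apparent dip = arctan|0.35506| = 19.5° (true dip is 22.1°, so apparent ≤ true as expected).

19.5°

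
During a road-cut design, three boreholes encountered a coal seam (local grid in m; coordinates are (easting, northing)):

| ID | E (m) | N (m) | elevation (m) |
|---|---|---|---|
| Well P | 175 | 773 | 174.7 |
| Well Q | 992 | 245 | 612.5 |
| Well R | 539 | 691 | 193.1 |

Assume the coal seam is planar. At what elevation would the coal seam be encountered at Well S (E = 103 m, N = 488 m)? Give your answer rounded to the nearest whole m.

Let the plane be z = a·E + b·N + c.
Well Q−Well P: 817a − 528b = 437.8;  Well R−Well P: 364a − 82b = 18.4.
Solving gives a = −0.20914, b = −1.15279.
Then c = 174.7 − a·175 − b·773 = 1102.40.
At (103, 488): z = −21.5 − 562.6 + 1102.40 = 518.3 m.

518 m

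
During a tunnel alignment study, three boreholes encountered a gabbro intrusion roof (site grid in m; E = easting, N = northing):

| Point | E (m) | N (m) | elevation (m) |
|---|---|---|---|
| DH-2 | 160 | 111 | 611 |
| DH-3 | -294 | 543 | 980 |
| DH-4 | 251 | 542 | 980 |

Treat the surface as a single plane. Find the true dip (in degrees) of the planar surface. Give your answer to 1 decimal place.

Let the plane be z = a·E + b·N + c.
DH-3−DH-2: −454a + 432b = 369;  DH-4−DH-2: 91a + 431b = 369.
Solving gives a = 0.00157, b = 0.85582.
Gradient magnitude |∇z| = √(a² + b²) = √(0.00000 + 0.73242) = 0.85582.
True dip = arctan(0.85582) = 40.6°, dipping toward S (azimuth ≈ 180°).

40.6°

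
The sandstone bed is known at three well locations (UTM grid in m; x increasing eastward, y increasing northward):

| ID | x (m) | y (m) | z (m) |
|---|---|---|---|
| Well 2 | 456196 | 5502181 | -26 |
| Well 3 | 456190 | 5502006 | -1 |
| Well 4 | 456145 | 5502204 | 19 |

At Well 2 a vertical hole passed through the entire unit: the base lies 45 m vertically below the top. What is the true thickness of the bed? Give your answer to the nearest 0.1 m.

Let the plane be z = a·x + b·y + c.
Well 3−Well 2: −6a − 175b = 25;  Well 4−Well 2: −51a + 23b = 45.
Solving gives a = −0.93236, b = −0.11089.
|∇z| = √(a²+b²) = 0.93893, so dip δ = arctan(0.93893) = 43.20°.
True thickness = vertical thickness × cos δ = 45 × cos 43.20° = 32.8 m.

32.8 m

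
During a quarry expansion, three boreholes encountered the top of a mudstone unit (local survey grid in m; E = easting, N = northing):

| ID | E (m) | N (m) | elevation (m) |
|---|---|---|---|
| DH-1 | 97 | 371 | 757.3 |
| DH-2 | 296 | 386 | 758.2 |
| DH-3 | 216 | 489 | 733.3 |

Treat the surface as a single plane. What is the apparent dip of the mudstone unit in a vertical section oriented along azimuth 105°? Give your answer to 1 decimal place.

4.5°

Two edge vectors: DH-1→DH-2 = (199, 15, 0.9), DH-1→DH-3 = (119, 118, -24).
Normal n = (DH-1→DH-2) × (DH-1→DH-3) = (-466.2, 4883.1, 21697).
So ∂z/∂E = −n_x/n_z = 0.02149 and ∂z/∂N = −n_y/n_z = −0.22506.
Unit vector along 105° is (sin 105°, cos 105°) = (0.9659, -0.2588).
Slope in that direction = a·(0.9659) + b·(-0.2588) = 0.07900.
Apparent dip = arctan|0.07900| = 4.5° (true dip is 12.7°, so apparent ≤ true as expected).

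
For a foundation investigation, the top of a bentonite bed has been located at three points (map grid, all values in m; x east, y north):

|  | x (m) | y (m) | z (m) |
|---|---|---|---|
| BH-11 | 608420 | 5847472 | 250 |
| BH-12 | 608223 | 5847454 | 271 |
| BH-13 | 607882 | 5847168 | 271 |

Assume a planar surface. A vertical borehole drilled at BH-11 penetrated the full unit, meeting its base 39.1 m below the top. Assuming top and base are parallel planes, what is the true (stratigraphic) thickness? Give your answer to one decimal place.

38.4 m

Let the plane be z = a·x + b·y + c.
BH-12−BH-11: −197a − 18b = 21;  BH-13−BH-11: −538a − 304b = 21.
Solving gives a = −0.11963, b = 0.14264.
|∇z| = √(a²+b²) = 0.18616, so dip δ = arctan(0.18616) = 10.55°.
True thickness = vertical thickness × cos δ = 39.1 × cos 10.55° = 38.4 m.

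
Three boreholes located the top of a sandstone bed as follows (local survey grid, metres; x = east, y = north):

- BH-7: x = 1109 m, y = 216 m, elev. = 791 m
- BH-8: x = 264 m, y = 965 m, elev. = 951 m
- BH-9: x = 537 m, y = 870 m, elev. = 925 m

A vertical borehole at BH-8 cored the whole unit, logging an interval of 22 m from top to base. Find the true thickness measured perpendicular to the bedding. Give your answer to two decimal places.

Two edge vectors: BH-7→BH-8 = (-845, 749, 160), BH-7→BH-9 = (-572, 654, 134).
Normal n = (BH-7→BH-8) × (BH-7→BH-9) = (-4274, 21710, -124202).
So ∂z/∂x = −n_x/n_z = −0.03441 and ∂z/∂y = −n_y/n_z = 0.17480.
|∇z| = √(a²+b²) = 0.17815, so dip δ = arctan(0.17815) = 10.10°.
True thickness = vertical thickness × cos δ = 22 × cos 10.10° = 21.66 m.

21.66 m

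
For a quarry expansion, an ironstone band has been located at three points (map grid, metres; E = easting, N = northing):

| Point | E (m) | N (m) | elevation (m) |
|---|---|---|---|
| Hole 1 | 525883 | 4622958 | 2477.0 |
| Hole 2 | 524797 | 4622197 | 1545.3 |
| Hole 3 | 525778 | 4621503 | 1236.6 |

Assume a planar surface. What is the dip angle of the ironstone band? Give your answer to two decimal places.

41.24°

Two edge vectors: Hole 1→Hole 2 = (-1086, -761, -931.7), Hole 1→Hole 3 = (-105, -1455, -1240.4).
Normal n = (Hole 1→Hole 2) × (Hole 1→Hole 3) = (-411679.1, -1249245.9, 1500225).
So ∂z/∂E = −n_x/n_z = 0.27441 and ∂z/∂N = −n_y/n_z = 0.83271.
Gradient magnitude |∇z| = √(a² + b²) = √(0.07530 + 0.69340) = 0.87676.
True dip = arctan(0.87676) = 41.24°, dipping toward SSW (azimuth ≈ 198°).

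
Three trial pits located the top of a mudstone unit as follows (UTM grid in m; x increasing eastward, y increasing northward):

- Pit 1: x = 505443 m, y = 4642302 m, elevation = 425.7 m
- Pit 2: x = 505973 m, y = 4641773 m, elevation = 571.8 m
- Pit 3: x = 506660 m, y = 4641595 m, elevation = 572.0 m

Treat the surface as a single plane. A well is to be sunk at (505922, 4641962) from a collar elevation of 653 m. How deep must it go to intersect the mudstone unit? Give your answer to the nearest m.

Two edge vectors: Pit 1→Pit 2 = (530, -529, 146.1), Pit 1→Pit 3 = (1217, -707, 146.3).
Normal n = (Pit 1→Pit 2) × (Pit 1→Pit 3) = (25900, 100264.7, 269083).
So ∂z/∂x = −n_x/n_z = −0.09625283 and ∂z/∂y = −n_y/n_z = −0.37261626.
Intercept c from Pit 1: 425.7 + 48650.32 + 1729797.19 = 1778873.21.
At (505922, 4641962): z_contact = −48696.4 − 1729670.5 + 1778873.21 = 506.3 m.
Depth below ground = 653 − 506.3 = 147 m.

147 m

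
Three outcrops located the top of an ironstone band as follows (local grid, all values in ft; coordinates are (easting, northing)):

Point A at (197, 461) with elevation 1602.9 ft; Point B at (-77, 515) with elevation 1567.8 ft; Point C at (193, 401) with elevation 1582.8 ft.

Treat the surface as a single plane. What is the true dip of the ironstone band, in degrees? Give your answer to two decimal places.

Let the plane be z = a·E + b·N + c.
Point B−Point A: −274a + 54b = −35.1;  Point C−Point A: −4a − 60b = −20.1.
Solving gives a = 0.19161, b = 0.32223.
Gradient magnitude |∇z| = √(a² + b²) = √(0.03671 + 0.10383) = 0.37489.
True dip = arctan(0.37489) = 20.55°, dipping toward SSW (azimuth ≈ 211°).

20.55°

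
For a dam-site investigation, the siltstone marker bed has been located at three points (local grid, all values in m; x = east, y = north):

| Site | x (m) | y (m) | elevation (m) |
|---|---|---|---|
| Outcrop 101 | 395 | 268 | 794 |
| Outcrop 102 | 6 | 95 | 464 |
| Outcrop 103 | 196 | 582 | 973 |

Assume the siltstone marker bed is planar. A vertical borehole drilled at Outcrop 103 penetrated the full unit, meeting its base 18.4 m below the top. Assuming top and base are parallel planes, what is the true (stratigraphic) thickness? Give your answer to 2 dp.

13.14 m

Two edge vectors: Outcrop 101→Outcrop 102 = (-389, -173, -330), Outcrop 101→Outcrop 103 = (-199, 314, 179).
Normal n = (Outcrop 101→Outcrop 102) × (Outcrop 101→Outcrop 103) = (72653, 135301, -156573).
So ∂z/∂x = −n_x/n_z = 0.46402 and ∂z/∂y = −n_y/n_z = 0.86414.
|∇z| = √(a²+b²) = 0.98084, so dip δ = arctan(0.98084) = 44.45°.
True thickness = vertical thickness × cos δ = 18.4 × cos 44.45° = 13.14 m.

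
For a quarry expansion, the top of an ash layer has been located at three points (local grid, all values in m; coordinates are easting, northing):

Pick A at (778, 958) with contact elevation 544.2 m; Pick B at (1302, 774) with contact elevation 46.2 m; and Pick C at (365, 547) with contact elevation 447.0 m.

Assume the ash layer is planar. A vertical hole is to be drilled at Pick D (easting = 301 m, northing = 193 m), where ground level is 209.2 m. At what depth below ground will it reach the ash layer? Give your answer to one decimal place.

32.9 m

Let the plane be z = a·easting + b·northing + c.
Pick B−Pick A: 524a − 184b = −498;  Pick C−Pick A: −413a − 411b = −97.2.
Solving gives a = −0.641117, b = 0.880733.
Then c = 544.2 − a·778 − b·958 = 199.25.
At (301, 193): z_contact = −192.98 + 169.98 + 199.25 = 176.25 m.
Depth below ground = 209.2 − 176.25 = 32.9 m.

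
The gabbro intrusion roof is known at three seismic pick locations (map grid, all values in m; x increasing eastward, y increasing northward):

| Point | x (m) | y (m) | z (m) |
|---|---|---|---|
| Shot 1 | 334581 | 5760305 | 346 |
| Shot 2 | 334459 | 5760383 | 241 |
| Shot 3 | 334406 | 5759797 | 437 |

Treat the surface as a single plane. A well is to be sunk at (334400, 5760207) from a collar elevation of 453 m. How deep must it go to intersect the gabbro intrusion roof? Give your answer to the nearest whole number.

179 m

Two edge vectors: Shot 1→Shot 2 = (-122, 78, -105), Shot 1→Shot 3 = (-175, -508, 91).
Normal n = (Shot 1→Shot 2) × (Shot 1→Shot 3) = (-46242, 29477, 75626).
So ∂z/∂x = −n_x/n_z = 0.61145638 and ∂z/∂y = −n_y/n_z = −0.38977336.
Intercept c from Shot 1: 346 − 204581.69 + 2245213.43 = 2040977.74.
At (334400, 5760207): z_contact = 204471.0 − 2245175.2 + 2040977.74 = 273.5 m.
Depth below ground = 453 − 273.5 = 179 m.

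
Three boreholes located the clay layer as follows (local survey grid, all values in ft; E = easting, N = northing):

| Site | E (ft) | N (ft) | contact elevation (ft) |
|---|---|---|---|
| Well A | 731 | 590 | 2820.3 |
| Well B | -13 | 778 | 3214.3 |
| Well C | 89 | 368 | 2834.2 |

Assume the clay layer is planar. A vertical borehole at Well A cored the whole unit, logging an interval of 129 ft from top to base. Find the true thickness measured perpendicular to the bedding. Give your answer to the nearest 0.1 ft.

95.6 ft

Let the plane be z = a·E + b·N + c.
Well B−Well A: −744a + 188b = 394;  Well C−Well A: −642a − 222b = 13.9.
Solving gives a = −0.31512, b = 0.84868.
|∇z| = √(a²+b²) = 0.90529, so dip δ = arctan(0.90529) = 42.15°.
True thickness = vertical thickness × cos δ = 129 × cos 42.15° = 95.6 ft.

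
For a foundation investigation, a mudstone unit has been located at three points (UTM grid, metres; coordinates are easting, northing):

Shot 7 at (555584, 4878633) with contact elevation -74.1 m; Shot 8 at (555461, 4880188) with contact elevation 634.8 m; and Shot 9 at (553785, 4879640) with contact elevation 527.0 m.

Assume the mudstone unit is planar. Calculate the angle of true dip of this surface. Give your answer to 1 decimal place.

24.6°

Let the plane be z = a·easting + b·northing + c.
Shot 8−Shot 7: −123a + 1555b = 708.9;  Shot 9−Shot 7: −1799a + 1007b = 601.1.
Solving gives a = −0.08260, b = 0.44935.
Gradient magnitude |∇z| = √(a² + b²) = √(0.00682 + 0.20192) = 0.45688.
True dip = arctan(0.45688) = 24.6°, dipping toward S (azimuth ≈ 170°).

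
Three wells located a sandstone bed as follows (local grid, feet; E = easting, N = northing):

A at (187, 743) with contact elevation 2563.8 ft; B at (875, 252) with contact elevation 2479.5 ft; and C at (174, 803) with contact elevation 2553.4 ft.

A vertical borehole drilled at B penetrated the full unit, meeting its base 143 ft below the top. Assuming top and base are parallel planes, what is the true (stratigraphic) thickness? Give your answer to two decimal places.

Let the plane be z = a·E + b·N + c.
B−A: 688a − 491b = −84.3;  C−A: −13a + 60b = −10.4.
Solving gives a = −0.29127, b = −0.23644.
|∇z| = √(a²+b²) = 0.37516, so dip δ = arctan(0.37516) = 20.56°.
True thickness = vertical thickness × cos δ = 143 × cos 20.56° = 133.89 ft.

133.89 ft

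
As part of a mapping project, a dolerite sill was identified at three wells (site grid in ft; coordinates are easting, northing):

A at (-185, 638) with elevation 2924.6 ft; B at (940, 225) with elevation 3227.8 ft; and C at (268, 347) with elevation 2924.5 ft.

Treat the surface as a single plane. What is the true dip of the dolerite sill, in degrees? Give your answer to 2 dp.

Two edge vectors: A→B = (1125, -413, 303.2), A→C = (453, -291, -0.1).
Normal n = (A→B) × (A→C) = (88272.5, 137462.1, -140286).
So ∂z/∂easting = −n_x/n_z = 0.62923 and ∂z/∂northing = −n_y/n_z = 0.97987.
Gradient magnitude |∇z| = √(a² + b²) = √(0.39593 + 0.96015) = 1.16451.
True dip = arctan(1.16451) = 49.35°, dipping toward SSW (azimuth ≈ 213°).

49.35°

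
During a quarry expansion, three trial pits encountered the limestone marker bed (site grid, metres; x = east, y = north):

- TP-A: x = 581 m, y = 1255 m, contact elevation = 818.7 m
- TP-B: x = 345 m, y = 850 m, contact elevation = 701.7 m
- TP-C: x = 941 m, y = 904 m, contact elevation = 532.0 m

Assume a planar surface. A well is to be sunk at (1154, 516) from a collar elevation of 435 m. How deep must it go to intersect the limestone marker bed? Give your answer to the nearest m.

Two edge vectors: TP-A→TP-B = (-236, -405, -117), TP-A→TP-C = (360, -351, -286.7).
Normal n = (TP-A→TP-B) × (TP-A→TP-C) = (75046.5, -109781.2, 228636).
So ∂z/∂x = −n_x/n_z = −0.32824 and ∂z/∂y = −n_y/n_z = 0.48016.
Intercept c from TP-A: 818.7 + 190.70 − 602.60 = 406.81.
At (1154, 516): z_contact = −378.8 + 247.8 + 406.81 = 275.8 m.
Depth below ground = 435 − 275.8 = 159 m.

159 m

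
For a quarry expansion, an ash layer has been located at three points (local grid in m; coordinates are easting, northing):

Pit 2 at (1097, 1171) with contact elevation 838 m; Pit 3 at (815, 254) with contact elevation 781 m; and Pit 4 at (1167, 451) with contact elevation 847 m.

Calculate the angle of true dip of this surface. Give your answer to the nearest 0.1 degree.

10.5°

Let the plane be z = a·easting + b·northing + c.
Pit 3−Pit 2: −282a − 917b = −57;  Pit 4−Pit 2: 70a − 720b = 9.
Solving gives a = 0.18446, b = 0.00543.
Gradient magnitude |∇z| = √(a² + b²) = √(0.03403 + 0.00003) = 0.18454.
True dip = arctan(0.18454) = 10.5°, dipping toward W (azimuth ≈ 268°).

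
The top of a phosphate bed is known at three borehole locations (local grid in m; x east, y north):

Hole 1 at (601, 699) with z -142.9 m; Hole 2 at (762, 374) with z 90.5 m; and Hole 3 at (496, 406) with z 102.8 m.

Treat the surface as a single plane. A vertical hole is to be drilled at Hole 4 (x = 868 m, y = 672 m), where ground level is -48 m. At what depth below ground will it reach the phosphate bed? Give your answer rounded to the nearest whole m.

111 m

Let the plane be z = a·x + b·y + c.
Hole 2−Hole 1: 161a − 325b = 233.4;  Hole 3−Hole 1: −105a − 293b = 245.7.
Solving gives a = −0.14104, b = −0.78802.
Then c = -142.9 − a·601 − b·699 = 492.69.
At (868, 672): z_contact = −122.4 − 529.6 + 492.69 = -159.3 m.
Depth below ground = -48 − (-159.3) = 111 m.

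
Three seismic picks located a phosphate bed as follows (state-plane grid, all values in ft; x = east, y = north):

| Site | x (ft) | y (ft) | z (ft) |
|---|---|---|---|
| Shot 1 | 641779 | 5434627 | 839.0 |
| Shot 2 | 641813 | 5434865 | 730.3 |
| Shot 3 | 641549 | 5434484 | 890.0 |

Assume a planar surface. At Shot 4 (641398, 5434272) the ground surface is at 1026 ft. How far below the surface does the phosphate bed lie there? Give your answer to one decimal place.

Let the plane be z = a·x + b·y + c.
Shot 2−Shot 1: 34a + 238b = −108.7;  Shot 3−Shot 1: −230a − 143b = 51.
Solving gives a = 0.068288624, b = −0.466478207.
Then c = 839 − a·641779 − b·5434627 = 2492147.85.
At (641398, 5434272): z_contact = 43800.19 − 2534969.46 + 2492147.85 = 978.58 ft.
Depth below ground = 1026 − 978.58 = 47.4 ft.

47.4 ft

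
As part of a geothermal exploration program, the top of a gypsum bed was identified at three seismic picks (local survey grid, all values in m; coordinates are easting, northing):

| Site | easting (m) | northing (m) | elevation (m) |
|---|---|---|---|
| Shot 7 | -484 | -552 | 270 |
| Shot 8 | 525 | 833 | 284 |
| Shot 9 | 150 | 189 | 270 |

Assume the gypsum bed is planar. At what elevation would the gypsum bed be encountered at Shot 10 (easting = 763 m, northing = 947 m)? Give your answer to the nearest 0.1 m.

Two edge vectors: Shot 7→Shot 8 = (1009, 1385, 14), Shot 7→Shot 9 = (634, 741, 0).
Normal n = (Shot 7→Shot 8) × (Shot 7→Shot 9) = (-10374, 8876, -130421).
So ∂z/∂easting = −n_x/n_z = −0.07954 and ∂z/∂northing = −n_y/n_z = 0.06806.
Intercept c from Shot 7: 270 − 38.50 + 37.57 = 269.07.
At (763, 947): z = −60.7 + 64.4 + 269.07 = 272.8 m.

272.8 m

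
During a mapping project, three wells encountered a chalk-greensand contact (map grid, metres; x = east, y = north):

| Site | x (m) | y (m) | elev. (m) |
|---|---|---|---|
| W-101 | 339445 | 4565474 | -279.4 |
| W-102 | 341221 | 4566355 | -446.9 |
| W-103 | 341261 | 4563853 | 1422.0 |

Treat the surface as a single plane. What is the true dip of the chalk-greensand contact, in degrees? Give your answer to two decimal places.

38.36°

Two edge vectors: W-101→W-102 = (1776, 881, -167.5), W-101→W-103 = (1816, -1621, 1701.4).
Normal n = (W-101→W-102) × (W-101→W-103) = (1227415.9, -3325866.4, -4478792).
So ∂z/∂x = −n_x/n_z = 0.27405 and ∂z/∂y = −n_y/n_z = −0.74258.
Gradient magnitude |∇z| = √(a² + b²) = √(0.07510 + 0.55143) = 0.79154.
True dip = arctan(0.79154) = 38.36°, dipping toward NNW (azimuth ≈ 340°).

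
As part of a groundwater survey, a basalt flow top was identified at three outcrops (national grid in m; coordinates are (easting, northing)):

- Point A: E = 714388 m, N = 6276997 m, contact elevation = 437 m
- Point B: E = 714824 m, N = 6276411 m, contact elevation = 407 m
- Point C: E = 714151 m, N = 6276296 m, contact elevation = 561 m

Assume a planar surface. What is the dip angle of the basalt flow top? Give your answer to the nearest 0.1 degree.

Let the plane be z = a·E + b·N + c.
Point B−Point A: 436a − 586b = −30;  Point C−Point A: −237a − 701b = 124.
Solving gives a = −0.21078, b = −0.10563.
Gradient magnitude |∇z| = √(a² + b²) = √(0.04443 + 0.01116) = 0.23576.
True dip = arctan(0.23576) = 13.3°, dipping toward ENE (azimuth ≈ 063°).

13.3°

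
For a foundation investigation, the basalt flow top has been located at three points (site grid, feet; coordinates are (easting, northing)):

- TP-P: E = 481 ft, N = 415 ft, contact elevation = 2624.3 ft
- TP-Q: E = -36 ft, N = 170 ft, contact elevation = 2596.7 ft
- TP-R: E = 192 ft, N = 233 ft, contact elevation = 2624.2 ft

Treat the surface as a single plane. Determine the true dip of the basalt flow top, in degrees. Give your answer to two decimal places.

21.92°

Let the plane be z = a·E + b·N + c.
TP-Q−TP-P: −517a − 245b = −27.6;  TP-R−TP-P: −289a − 182b = −0.1.
Solving gives a = 0.21464, b = −0.34028.
Gradient magnitude |∇z| = √(a² + b²) = √(0.04607 + 0.11579) = 0.40232.
True dip = arctan(0.40232) = 21.92°, dipping toward NNW (azimuth ≈ 328°).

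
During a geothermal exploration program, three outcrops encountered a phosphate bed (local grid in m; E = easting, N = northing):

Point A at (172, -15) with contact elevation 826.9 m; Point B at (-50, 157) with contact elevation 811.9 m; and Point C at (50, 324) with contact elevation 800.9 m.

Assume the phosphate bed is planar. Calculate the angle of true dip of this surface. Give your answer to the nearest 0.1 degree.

4.2°

Let the plane be z = a·E + b·N + c.
Point B−Point A: −222a + 172b = −15;  Point C−Point A: −122a + 339b = −26.
Solving gives a = 0.01129, b = −0.07263.
Gradient magnitude |∇z| = √(a² + b²) = √(0.00013 + 0.00528) = 0.07350.
True dip = arctan(0.07350) = 4.2°, dipping toward N (azimuth ≈ 351°).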